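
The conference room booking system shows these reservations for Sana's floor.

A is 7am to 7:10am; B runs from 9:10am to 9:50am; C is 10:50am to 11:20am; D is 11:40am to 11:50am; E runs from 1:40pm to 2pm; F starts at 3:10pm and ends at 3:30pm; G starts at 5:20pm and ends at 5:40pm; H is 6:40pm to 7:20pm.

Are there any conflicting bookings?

No

Sorted by start: A, B, C, D, E, F, G, H.
B starts after A ends; A is clear from here.
C starts after B ends; B is clear from here.
D starts after C ends; C is clear from here.
E starts after D ends; D is clear from here.
F starts after E ends; E is clear from here.
G starts after F ends; F is clear from here.
H starts after G ends.
Every pair is clear; the schedule has no overlaps.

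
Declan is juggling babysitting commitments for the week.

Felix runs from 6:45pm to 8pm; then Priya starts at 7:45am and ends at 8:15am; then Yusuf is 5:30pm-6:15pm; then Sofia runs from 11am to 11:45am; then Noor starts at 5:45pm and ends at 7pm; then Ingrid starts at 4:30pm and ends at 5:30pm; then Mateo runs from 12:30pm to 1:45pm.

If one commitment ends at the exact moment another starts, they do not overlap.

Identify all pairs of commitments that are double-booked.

Felix & Noor, Noor & Yusuf

Sorted by start: Priya, Sofia, Mateo, Ingrid, Yusuf, Noor, Felix.
Sofia starts after Priya ends, so nothing later overlaps Priya either.
Mateo starts after Sofia ends, so nothing later overlaps Sofia either.
Ingrid starts after Mateo ends, so nothing later overlaps Mateo either.
Yusuf starts exactly when Ingrid ends (back-to-back, no overlap), so nothing later overlaps Ingrid either.
Noor starts before Yusuf ends → Yusuf and Noor overlap.
Felix starts after Yusuf ends.
Felix starts before Noor ends → Noor and Felix overlap.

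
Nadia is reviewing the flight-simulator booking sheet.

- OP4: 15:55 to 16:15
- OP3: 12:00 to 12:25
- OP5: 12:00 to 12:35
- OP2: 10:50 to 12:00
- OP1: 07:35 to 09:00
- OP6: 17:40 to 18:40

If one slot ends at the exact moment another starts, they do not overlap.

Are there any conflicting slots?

Yes

Two intervals overlap when each starts before the other ends.
Sorted by start: OP1, OP2, OP3, OP5, OP4, OP6.
OP2 starts after OP1 ends; OP1 is clear from here.
OP3 starts exactly when OP2 ends (back-to-back, no overlap); OP2 is clear from here.
OP5 starts before OP3 ends → OP3 and OP5 overlap.
That's a conflict, so the schedule is not conflict-free.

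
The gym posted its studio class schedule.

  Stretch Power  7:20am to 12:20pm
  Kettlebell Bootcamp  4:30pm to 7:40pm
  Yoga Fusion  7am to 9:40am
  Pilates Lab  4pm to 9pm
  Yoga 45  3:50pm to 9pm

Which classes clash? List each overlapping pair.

Kettlebell Bootcamp & Pilates Lab, Kettlebell Bootcamp & Yoga 45, Pilates Lab & Yoga 45, Stretch Power & Yoga Fusion

Sorted by start: Yoga Fusion, Stretch Power, Yoga 45, Pilates Lab, Kettlebell Bootcamp.
Stretch Power starts before Yoga Fusion ends → Yoga Fusion and Stretch Power overlap.
Yoga 45 starts after Yoga Fusion ends; Yoga Fusion is clear from here.
Yoga 45 starts after Stretch Power ends; Stretch Power is clear from here.
Pilates Lab starts before Yoga 45 ends → Yoga 45 and Pilates Lab overlap.
Kettlebell Bootcamp starts before Yoga 45 ends → Yoga 45 and Kettlebell Bootcamp overlap.
Kettlebell Bootcamp starts before Pilates Lab ends → Pilates Lab and Kettlebell Bootcamp overlap.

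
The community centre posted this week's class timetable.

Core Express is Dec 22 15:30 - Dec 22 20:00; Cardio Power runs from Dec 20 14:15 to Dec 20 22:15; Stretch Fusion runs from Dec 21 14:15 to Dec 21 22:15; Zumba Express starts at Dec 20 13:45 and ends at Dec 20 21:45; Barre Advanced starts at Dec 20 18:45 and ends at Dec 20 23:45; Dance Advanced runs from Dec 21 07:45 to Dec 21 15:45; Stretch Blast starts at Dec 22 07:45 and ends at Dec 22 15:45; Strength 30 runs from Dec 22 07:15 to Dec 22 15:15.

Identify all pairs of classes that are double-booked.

Check each pair: they overlap iff neither finishes before the other starts.
Sorted by start: Zumba Express, Cardio Power, Barre Advanced, Dance Advanced, Stretch Fusion, Strength 30, Stretch Blast, Core Express.
Cardio Power starts before Zumba Express ends → Zumba Express and Cardio Power overlap.
Barre Advanced starts before Zumba Express ends → Zumba Express and Barre Advanced overlap.
Dance Advanced starts after Zumba Express ends, so Zumba Express has no further overlaps.
Barre Advanced starts before Cardio Power ends → Cardio Power and Barre Advanced overlap.
Dance Advanced starts after Cardio Power ends, so Cardio Power has no further overlaps.
Dance Advanced starts after Barre Advanced ends, so Barre Advanced has no further overlaps.
Stretch Fusion starts before Dance Advanced ends → Dance Advanced and Stretch Fusion overlap.
Strength 30 starts after Dance Advanced ends, so Dance Advanced has no further overlaps.
Strength 30 starts after Stretch Fusion ends, so Stretch Fusion has no further overlaps.
Stretch Blast starts before Strength 30 ends → Strength 30 and Stretch Blast overlap.
Core Express starts after Strength 30 ends.
Core Express starts before Stretch Blast ends → Stretch Blast and Core Express overlap.

Barre Advanced & Cardio Power, Barre Advanced & Zumba Express, Cardio Power & Zumba Express, Core Express & Stretch Blast, Dance Advanced & Stretch Fusion, Strength 30 & Stretch Blast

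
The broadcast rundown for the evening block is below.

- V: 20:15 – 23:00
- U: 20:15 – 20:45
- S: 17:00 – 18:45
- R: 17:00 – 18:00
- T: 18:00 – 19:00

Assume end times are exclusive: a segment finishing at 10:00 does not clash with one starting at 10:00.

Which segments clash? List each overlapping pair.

R & S, S & T, U & V

Sorted by start: R, S, T, U, V.
S starts before R ends → R and S overlap.
T starts exactly when R ends (back-to-back, no overlap), so R has no further overlaps.
T starts before S ends → S and T overlap.
U starts after S ends, so S has no further overlaps.
U starts after T ends, so T has no further overlaps.
V starts before U ends → U and V overlap.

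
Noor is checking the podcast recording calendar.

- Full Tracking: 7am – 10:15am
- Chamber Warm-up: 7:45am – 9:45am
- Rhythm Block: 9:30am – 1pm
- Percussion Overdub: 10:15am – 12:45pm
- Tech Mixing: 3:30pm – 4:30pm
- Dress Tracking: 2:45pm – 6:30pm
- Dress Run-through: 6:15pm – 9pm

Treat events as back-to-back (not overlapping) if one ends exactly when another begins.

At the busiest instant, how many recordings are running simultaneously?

3

Sort all start/end points and keep a running count:
7am start Full Tracking → 1
7:45am start Chamber Warm-up → 2
9:30am start Rhythm Block → 3
9:45am end Chamber Warm-up → 2
10:15am end Full Tracking → 1
10:15am start Percussion Overdub → 2
12:45pm end Percussion Overdub → 1
1pm end Rhythm Block → 0
2:45pm start Dress Tracking → 1
3:30pm start Tech Mixing → 2
4:30pm end Tech Mixing → 1
6:15pm start Dress Run-through → 2
6:30pm end Dress Tracking → 1
9pm end Dress Run-through → 0
Peak is 3, at 9:30am (Chamber Warm-up, Full Tracking, Rhythm Block).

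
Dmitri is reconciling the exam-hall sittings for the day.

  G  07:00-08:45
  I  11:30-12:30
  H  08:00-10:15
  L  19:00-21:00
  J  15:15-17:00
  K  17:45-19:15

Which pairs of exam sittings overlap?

Sorted by start: G, H, I, J, K, L.
H starts before G ends → G and H overlap.
I starts after G ends; G is clear from here.
I starts after H ends; H is clear from here.
J starts after I ends; I is clear from here.
K starts after J ends; J is clear from here.
L starts before K ends → K and L overlap.

G & H, K & L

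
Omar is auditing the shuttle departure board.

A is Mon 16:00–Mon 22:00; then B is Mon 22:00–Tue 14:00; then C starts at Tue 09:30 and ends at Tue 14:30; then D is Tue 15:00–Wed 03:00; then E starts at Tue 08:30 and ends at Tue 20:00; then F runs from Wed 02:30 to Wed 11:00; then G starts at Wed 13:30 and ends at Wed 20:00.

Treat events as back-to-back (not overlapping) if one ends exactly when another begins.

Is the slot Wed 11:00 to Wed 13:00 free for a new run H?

A: ends Mon 22:00 at or before H starts Wed 11:00 → clear.
B: ends Tue 14:00 at or before H starts Wed 11:00 → clear.
E: ends Tue 20:00 at or before H starts Wed 11:00 → clear.
C: ends Tue 14:30 at or before H starts Wed 11:00 → clear.
D: ends Wed 03:00 at or before H starts Wed 11:00 → clear.
F: ends Wed 11:00 at or before H starts Wed 11:00 → clear.
G: starts Wed 13:30 at or after H ends Wed 13:00 → clear.

Yes — the slot is free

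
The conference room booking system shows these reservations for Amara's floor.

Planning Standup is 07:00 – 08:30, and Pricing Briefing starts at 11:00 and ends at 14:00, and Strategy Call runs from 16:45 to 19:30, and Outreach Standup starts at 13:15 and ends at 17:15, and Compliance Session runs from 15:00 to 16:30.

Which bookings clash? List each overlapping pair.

Compliance Session & Outreach Standup, Outreach Standup & Pricing Briefing, Outreach Standup & Strategy Call

Two intervals overlap when each starts before the other ends.
Sorted by start: Planning Standup, Pricing Briefing, Outreach Standup, Compliance Session, Strategy Call.
Pricing Briefing starts after Planning Standup ends; Planning Standup is clear from here.
Outreach Standup starts before Pricing Briefing ends → Pricing Briefing and Outreach Standup overlap.
Compliance Session starts after Pricing Briefing ends; Pricing Briefing is clear from here.
Compliance Session starts before Outreach Standup ends → Outreach Standup and Compliance Session overlap.
Strategy Call starts before Outreach Standup ends → Outreach Standup and Strategy Call overlap.
Strategy Call starts after Compliance Session ends.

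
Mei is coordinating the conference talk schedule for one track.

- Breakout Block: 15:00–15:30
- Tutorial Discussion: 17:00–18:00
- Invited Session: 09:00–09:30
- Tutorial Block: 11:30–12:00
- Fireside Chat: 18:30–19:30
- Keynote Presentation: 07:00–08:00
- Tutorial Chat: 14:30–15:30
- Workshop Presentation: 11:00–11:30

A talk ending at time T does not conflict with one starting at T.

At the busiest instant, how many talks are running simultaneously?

2

Walk through starts and ends in time order (an end at T is processed before a start at T):
07:00 start Keynote Presentation → 1
08:00 end Keynote Presentation → 0
09:00 start Invited Session → 1
09:30 end Invited Session → 0
11:00 start Workshop Presentation → 1
11:30 end Workshop Presentation → 0
11:30 start Tutorial Block → 1
12:00 end Tutorial Block → 0
14:30 start Tutorial Chat → 1
15:00 start Breakout Block → 2
15:30 end Breakout Block → 1
15:30 end Tutorial Chat → 0
17:00 start Tutorial Discussion → 1
18:00 end Tutorial Discussion → 0
18:30 start Fireside Chat → 1
19:30 end Fireside Chat → 0
Peak is 2, at 15:00 (Breakout Block, Tutorial Chat).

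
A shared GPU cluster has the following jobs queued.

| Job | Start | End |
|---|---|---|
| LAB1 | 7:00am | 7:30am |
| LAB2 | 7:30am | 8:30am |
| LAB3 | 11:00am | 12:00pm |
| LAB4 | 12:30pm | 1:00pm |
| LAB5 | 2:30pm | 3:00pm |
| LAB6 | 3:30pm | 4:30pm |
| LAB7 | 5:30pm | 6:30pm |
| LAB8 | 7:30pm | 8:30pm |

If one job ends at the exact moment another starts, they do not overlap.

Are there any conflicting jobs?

Two intervals overlap when each starts before the other ends.
Sorted by start: LAB1, LAB2, LAB3, LAB4, LAB5, LAB6, LAB7, LAB8.
LAB2 starts exactly when LAB1 ends (back-to-back, no overlap); LAB1 is clear from here.
LAB3 starts after LAB2 ends; LAB2 is clear from here.
LAB4 starts after LAB3 ends; LAB3 is clear from here.
LAB5 starts after LAB4 ends; LAB4 is clear from here.
LAB6 starts after LAB5 ends; LAB5 is clear from here.
LAB7 starts after LAB6 ends; LAB6 is clear from here.
LAB8 starts after LAB7 ends.
Every pair is clear; the schedule has no overlaps.

No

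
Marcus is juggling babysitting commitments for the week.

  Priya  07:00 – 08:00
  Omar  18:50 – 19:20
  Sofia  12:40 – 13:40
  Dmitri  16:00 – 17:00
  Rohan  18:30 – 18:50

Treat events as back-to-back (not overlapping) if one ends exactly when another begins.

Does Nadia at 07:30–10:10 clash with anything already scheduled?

Yes — it overlaps Priya

Priya: starts 07:00 before Nadia ends 10:10, and ends 08:00 after Nadia starts 07:30 → overlap.
Sofia: starts 12:40 at or after Nadia ends 10:10 → clear.
Dmitri: starts 16:00 at or after Nadia ends 10:10 → clear.
Rohan: starts 18:30 at or after Nadia ends 10:10 → clear.
Omar: starts 18:50 at or after Nadia ends 10:10 → clear.
Nadia overlaps Priya.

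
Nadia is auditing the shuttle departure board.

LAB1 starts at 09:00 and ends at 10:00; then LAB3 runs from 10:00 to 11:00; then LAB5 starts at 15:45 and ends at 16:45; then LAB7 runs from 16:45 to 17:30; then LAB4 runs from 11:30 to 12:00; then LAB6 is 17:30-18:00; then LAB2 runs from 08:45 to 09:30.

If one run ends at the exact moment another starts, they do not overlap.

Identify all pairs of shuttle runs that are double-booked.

Check each pair: they overlap iff neither finishes before the other starts.
Sorted by start: LAB2, LAB1, LAB3, LAB4, LAB5, LAB7, LAB6.
LAB1 starts before LAB2 ends → LAB2 and LAB1 overlap.
LAB3 starts after LAB2 ends; LAB2 is clear from here.
LAB3 starts exactly when LAB1 ends (back-to-back, no overlap); LAB1 is clear from here.
LAB4 starts after LAB3 ends; LAB3 is clear from here.
LAB5 starts after LAB4 ends; LAB4 is clear from here.
LAB7 starts exactly when LAB5 ends (back-to-back, no overlap); LAB5 is clear from here.
LAB6 starts exactly when LAB7 ends (back-to-back, no overlap).

LAB1 & LAB2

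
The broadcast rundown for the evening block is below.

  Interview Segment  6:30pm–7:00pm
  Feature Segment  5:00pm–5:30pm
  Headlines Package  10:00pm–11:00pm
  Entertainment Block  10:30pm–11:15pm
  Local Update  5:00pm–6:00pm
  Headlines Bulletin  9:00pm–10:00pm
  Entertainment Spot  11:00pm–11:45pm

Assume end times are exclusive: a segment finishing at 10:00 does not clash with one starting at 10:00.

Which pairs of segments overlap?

Entertainment Block & Entertainment Spot, Entertainment Block & Headlines Package, Feature Segment & Local Update

Check each pair: they overlap iff neither finishes before the other starts.
Sorted by start: Feature Segment, Local Update, Interview Segment, Headlines Bulletin, Headlines Package, Entertainment Block, Entertainment Spot.
Local Update starts before Feature Segment ends → Feature Segment and Local Update overlap.
Interview Segment starts after Feature Segment ends, so nothing later overlaps Feature Segment either.
Interview Segment starts after Local Update ends, so nothing later overlaps Local Update either.
Headlines Bulletin starts after Interview Segment ends, so nothing later overlaps Interview Segment either.
Headlines Package starts exactly when Headlines Bulletin ends (back-to-back, no overlap), so nothing later overlaps Headlines Bulletin either.
Entertainment Block starts before Headlines Package ends → Headlines Package and Entertainment Block overlap.
Entertainment Spot starts exactly when Headlines Package ends (back-to-back, no overlap).
Entertainment Spot starts before Entertainment Block ends → Entertainment Block and Entertainment Spot overlap.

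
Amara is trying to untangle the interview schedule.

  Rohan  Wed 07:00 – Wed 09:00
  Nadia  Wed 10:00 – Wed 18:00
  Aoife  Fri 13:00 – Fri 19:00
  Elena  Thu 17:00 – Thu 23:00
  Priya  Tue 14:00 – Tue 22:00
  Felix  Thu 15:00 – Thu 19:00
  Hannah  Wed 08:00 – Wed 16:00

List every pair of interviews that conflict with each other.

Two intervals overlap when each starts before the other ends.
Sorted by start: Priya, Rohan, Hannah, Nadia, Felix, Elena, Aoife.
Rohan starts after Priya ends, so Priya has no further overlaps.
Hannah starts before Rohan ends → Rohan and Hannah overlap.
Nadia starts after Rohan ends, so Rohan has no further overlaps.
Nadia starts before Hannah ends → Hannah and Nadia overlap.
Felix starts after Hannah ends, so Hannah has no further overlaps.
Felix starts after Nadia ends, so Nadia has no further overlaps.
Elena starts before Felix ends → Felix and Elena overlap.
Aoife starts after Felix ends.
Aoife starts after Elena ends.

Elena & Felix, Hannah & Nadia, Hannah & Rohan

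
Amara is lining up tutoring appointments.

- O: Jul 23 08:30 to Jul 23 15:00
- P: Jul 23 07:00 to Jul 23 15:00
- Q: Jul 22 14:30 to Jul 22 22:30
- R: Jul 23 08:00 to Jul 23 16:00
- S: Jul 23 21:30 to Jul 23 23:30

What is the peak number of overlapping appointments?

Sort all start/end points and keep a running count:
Jul 22 14:30 start Q → 1
Jul 22 22:30 end Q → 0
Jul 23 07:00 start P → 1
Jul 23 08:00 start R → 2
Jul 23 08:30 start O → 3
Jul 23 15:00 end O → 2
Jul 23 15:00 end P → 1
Jul 23 16:00 end R → 0
Jul 23 21:30 start S → 1
Jul 23 23:30 end S → 0
Peak is 3, at Jul 23 08:30 (O, P, R).

3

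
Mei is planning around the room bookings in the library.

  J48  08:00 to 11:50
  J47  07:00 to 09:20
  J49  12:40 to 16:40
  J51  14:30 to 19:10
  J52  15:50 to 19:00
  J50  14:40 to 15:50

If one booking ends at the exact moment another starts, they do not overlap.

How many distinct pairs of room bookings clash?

Sorted by start: J47, J48, J49, J51, J50, J52.
J48 starts before J47 ends → J47 and J48 overlap.
J49 starts after J47 ends, so nothing later overlaps J47 either.
J49 starts after J48 ends, so nothing later overlaps J48 either.
J51 starts before J49 ends → J49 and J51 overlap.
J50 starts before J49 ends → J49 and J50 overlap.
J52 starts before J49 ends → J49 and J52 overlap.
J50 starts before J51 ends → J51 and J50 overlap.
J52 starts before J51 ends → J51 and J52 overlap.
J52 starts exactly when J50 ends (back-to-back, no overlap).
Overlapping pairs: J47 & J48, J49 & J50, J49 & J51, J49 & J52, J50 & J51, J51 & J52 — 6 in total.

6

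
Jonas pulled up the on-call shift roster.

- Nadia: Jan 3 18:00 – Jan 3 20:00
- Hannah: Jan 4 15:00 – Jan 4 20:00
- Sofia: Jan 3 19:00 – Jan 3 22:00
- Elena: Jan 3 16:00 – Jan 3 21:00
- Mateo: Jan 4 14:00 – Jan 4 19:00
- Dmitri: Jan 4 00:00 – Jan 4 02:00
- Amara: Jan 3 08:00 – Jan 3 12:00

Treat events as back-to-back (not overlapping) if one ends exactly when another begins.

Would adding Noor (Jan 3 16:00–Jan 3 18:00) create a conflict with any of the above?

Amara: ends Jan 3 12:00 at or before Noor starts Jan 3 16:00 → clear.
Elena: starts Jan 3 16:00 before Noor ends Jan 3 18:00, and ends Jan 3 21:00 after Noor starts Jan 3 16:00 → overlap.
Nadia: starts Jan 3 18:00 at or after Noor ends Jan 3 18:00 → clear.
Sofia: starts Jan 3 19:00 at or after Noor ends Jan 3 18:00 → clear.
Dmitri: starts Jan 4 00:00 at or after Noor ends Jan 3 18:00 → clear.
Mateo: starts Jan 4 14:00 at or after Noor ends Jan 3 18:00 → clear.
Hannah: starts Jan 4 15:00 at or after Noor ends Jan 3 18:00 → clear.
Noor overlaps Elena.

Yes — it overlaps Elena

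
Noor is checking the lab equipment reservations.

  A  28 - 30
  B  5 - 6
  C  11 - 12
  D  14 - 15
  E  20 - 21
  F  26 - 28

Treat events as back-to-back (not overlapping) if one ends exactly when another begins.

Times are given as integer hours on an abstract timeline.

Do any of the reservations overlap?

No

Sorted by start: B, C, D, E, F, A.
C starts after B ends, so nothing later overlaps B either.
D starts after C ends, so nothing later overlaps C either.
E starts after D ends, so nothing later overlaps D either.
F starts after E ends, so nothing later overlaps E either.
A starts exactly when F ends (back-to-back, no overlap).
Every pair is clear; the schedule has no overlaps.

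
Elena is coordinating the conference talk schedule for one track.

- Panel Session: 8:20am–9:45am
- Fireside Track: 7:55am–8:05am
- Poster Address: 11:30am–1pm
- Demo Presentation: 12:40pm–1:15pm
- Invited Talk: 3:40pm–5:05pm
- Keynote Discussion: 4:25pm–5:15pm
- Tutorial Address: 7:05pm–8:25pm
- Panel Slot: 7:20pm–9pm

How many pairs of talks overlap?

Check each pair: they overlap iff neither finishes before the other starts.
Sorted by start: Fireside Track, Panel Session, Poster Address, Demo Presentation, Invited Talk, Keynote Discussion, Tutorial Address, Panel Slot.
Panel Session starts after Fireside Track ends; Fireside Track is clear from here.
Poster Address starts after Panel Session ends; Panel Session is clear from here.
Demo Presentation starts before Poster Address ends → Poster Address and Demo Presentation overlap.
Invited Talk starts after Poster Address ends; Poster Address is clear from here.
Invited Talk starts after Demo Presentation ends; Demo Presentation is clear from here.
Keynote Discussion starts before Invited Talk ends → Invited Talk and Keynote Discussion overlap.
Tutorial Address starts after Invited Talk ends; Invited Talk is clear from here.
Tutorial Address starts after Keynote Discussion ends; Keynote Discussion is clear from here.
Panel Slot starts before Tutorial Address ends → Tutorial Address and Panel Slot overlap.
Overlapping pairs: Demo Presentation & Poster Address, Invited Talk & Keynote Discussion, Panel Slot & Tutorial Address — 3 in total.

3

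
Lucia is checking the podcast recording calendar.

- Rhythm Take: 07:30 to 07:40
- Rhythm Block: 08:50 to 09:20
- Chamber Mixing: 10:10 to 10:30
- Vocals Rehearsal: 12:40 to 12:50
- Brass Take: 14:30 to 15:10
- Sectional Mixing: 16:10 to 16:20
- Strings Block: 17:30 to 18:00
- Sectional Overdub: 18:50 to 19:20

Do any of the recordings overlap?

No

Check each pair: they overlap iff neither finishes before the other starts.
Sorted by start: Rhythm Take, Rhythm Block, Chamber Mixing, Vocals Rehearsal, Brass Take, Sectional Mixing, Strings Block, Sectional Overdub.
Rhythm Block starts after Rhythm Take ends; Rhythm Take is clear from here.
Chamber Mixing starts after Rhythm Block ends; Rhythm Block is clear from here.
Vocals Rehearsal starts after Chamber Mixing ends; Chamber Mixing is clear from here.
Brass Take starts after Vocals Rehearsal ends; Vocals Rehearsal is clear from here.
Sectional Mixing starts after Brass Take ends; Brass Take is clear from here.
Strings Block starts after Sectional Mixing ends; Sectional Mixing is clear from here.
Sectional Overdub starts after Strings Block ends.
Every pair is clear; the schedule has no overlaps.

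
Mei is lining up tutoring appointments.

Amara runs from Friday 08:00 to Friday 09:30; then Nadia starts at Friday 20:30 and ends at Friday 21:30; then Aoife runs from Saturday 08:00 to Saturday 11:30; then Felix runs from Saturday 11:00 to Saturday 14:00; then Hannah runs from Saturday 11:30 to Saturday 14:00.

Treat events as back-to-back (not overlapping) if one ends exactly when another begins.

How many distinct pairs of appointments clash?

2

Sorted by start: Amara, Nadia, Aoife, Felix, Hannah.
Nadia starts after Amara ends; Amara is clear from here.
Aoife starts after Nadia ends; Nadia is clear from here.
Felix starts before Aoife ends → Aoife and Felix overlap.
Hannah starts exactly when Aoife ends (back-to-back, no overlap).
Hannah starts before Felix ends → Felix and Hannah overlap.
Overlapping pairs: Aoife & Felix, Felix & Hannah — 2 in total.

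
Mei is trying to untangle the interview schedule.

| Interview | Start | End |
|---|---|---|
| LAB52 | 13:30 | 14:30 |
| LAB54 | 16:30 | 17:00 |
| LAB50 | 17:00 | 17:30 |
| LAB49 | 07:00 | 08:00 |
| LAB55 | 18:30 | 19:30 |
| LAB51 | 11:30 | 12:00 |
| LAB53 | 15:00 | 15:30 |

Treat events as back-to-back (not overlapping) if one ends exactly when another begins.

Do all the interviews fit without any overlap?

Yes

Sorted by start: LAB49, LAB51, LAB52, LAB53, LAB54, LAB50, LAB55.
LAB51 starts after LAB49 ends — done with LAB49.
LAB52 starts after LAB51 ends — done with LAB51.
LAB53 starts after LAB52 ends — done with LAB52.
LAB54 starts after LAB53 ends — done with LAB53.
LAB50 starts exactly when LAB54 ends (back-to-back, no overlap) — done with LAB54.
LAB55 starts after LAB50 ends.
Every pair is clear; the schedule has no overlaps.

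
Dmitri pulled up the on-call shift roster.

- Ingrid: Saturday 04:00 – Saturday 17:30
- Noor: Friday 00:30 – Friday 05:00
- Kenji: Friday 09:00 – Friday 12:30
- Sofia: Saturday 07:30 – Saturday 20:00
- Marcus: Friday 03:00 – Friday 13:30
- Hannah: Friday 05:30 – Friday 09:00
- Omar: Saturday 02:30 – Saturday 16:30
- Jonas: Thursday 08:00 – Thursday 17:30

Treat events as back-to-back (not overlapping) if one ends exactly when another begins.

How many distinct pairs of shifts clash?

6

Sorted by start: Jonas, Noor, Marcus, Hannah, Kenji, Omar, Ingrid, Sofia.
Noor starts after Jonas ends, so nothing later overlaps Jonas either.
Marcus starts before Noor ends → Noor and Marcus overlap.
Hannah starts after Noor ends, so nothing later overlaps Noor either.
Hannah starts before Marcus ends → Marcus and Hannah overlap.
Kenji starts before Marcus ends → Marcus and Kenji overlap.
Omar starts after Marcus ends, so nothing later overlaps Marcus either.
Kenji starts exactly when Hannah ends (back-to-back, no overlap), so nothing later overlaps Hannah either.
Omar starts after Kenji ends, so nothing later overlaps Kenji either.
Ingrid starts before Omar ends → Omar and Ingrid overlap.
Sofia starts before Omar ends → Omar and Sofia overlap.
Sofia starts before Ingrid ends → Ingrid and Sofia overlap.
Overlapping pairs: Hannah & Marcus, Ingrid & Omar, Ingrid & Sofia, Kenji & Marcus, Marcus & Noor, Omar & Sofia — 6 in total.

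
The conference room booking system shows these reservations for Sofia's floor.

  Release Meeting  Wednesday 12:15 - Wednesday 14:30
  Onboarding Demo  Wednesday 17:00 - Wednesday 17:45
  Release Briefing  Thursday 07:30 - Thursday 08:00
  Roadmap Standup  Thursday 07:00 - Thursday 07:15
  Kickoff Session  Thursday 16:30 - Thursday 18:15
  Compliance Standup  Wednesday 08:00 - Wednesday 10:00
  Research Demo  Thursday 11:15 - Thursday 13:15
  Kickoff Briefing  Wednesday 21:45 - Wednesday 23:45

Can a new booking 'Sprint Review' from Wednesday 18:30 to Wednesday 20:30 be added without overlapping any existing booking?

Compliance Standup: ends Wednesday 10:00 at or before Sprint Review starts Wednesday 18:30 → clear.
Release Meeting: ends Wednesday 14:30 at or before Sprint Review starts Wednesday 18:30 → clear.
Onboarding Demo: ends Wednesday 17:45 at or before Sprint Review starts Wednesday 18:30 → clear.
Kickoff Briefing: starts Wednesday 21:45 at or after Sprint Review ends Wednesday 20:30 → clear.
Roadmap Standup: starts Thursday 07:00 at or after Sprint Review ends Wednesday 20:30 → clear.
Release Briefing: starts Thursday 07:30 at or after Sprint Review ends Wednesday 20:30 → clear.
Research Demo: starts Thursday 11:15 at or after Sprint Review ends Wednesday 20:30 → clear.
Kickoff Session: starts Thursday 16:30 at or after Sprint Review ends Wednesday 20:30 → clear.

Yes — the slot is free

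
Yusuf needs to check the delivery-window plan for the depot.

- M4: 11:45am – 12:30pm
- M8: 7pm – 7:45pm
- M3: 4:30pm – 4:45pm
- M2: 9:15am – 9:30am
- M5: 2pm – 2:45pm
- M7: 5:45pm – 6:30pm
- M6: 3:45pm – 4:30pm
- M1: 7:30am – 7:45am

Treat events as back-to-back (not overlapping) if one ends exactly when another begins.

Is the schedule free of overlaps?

Check each pair: they overlap iff neither finishes before the other starts.
Sorted by start: M1, M2, M4, M5, M6, M3, M7, M8.
M2 starts after M1 ends, so M1 has no further overlaps.
M4 starts after M2 ends, so M2 has no further overlaps.
M5 starts after M4 ends, so M4 has no further overlaps.
M6 starts after M5 ends, so M5 has no further overlaps.
M3 starts exactly when M6 ends (back-to-back, no overlap), so M6 has no further overlaps.
M7 starts after M3 ends, so M3 has no further overlaps.
M8 starts after M7 ends.
Every pair is clear; the schedule has no overlaps.

Yes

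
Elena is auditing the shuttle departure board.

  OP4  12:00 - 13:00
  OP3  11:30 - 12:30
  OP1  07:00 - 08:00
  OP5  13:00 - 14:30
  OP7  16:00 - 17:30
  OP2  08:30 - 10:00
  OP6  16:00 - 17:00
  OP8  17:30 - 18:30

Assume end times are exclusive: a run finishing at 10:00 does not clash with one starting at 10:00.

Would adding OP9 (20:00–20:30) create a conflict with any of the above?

OP1: ends 08:00 at or before OP9 starts 20:00 → clear.
OP2: ends 10:00 at or before OP9 starts 20:00 → clear.
OP3: ends 12:30 at or before OP9 starts 20:00 → clear.
OP4: ends 13:00 at or before OP9 starts 20:00 → clear.
OP5: ends 14:30 at or before OP9 starts 20:00 → clear.
OP6: ends 17:00 at or before OP9 starts 20:00 → clear.
OP7: ends 17:30 at or before OP9 starts 20:00 → clear.
OP8: ends 18:30 at or before OP9 starts 20:00 → clear.

No — it doesn't clash with anything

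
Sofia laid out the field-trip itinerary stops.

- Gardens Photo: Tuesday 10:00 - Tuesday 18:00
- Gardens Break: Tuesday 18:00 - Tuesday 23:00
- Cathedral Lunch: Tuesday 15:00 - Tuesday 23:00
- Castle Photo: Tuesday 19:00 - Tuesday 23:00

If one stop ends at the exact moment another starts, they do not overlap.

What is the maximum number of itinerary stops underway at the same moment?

3

Sweep the timeline, counting +1 at each start and −1 at each end (ends before starts at a tie):
Tuesday 10:00 start Gardens Photo → 1
Tuesday 15:00 start Cathedral Lunch → 2
Tuesday 18:00 end Gardens Photo → 1
Tuesday 18:00 start Gardens Break → 2
Tuesday 19:00 start Castle Photo → 3
Tuesday 23:00 end Castle Photo → 2
Tuesday 23:00 end Cathedral Lunch → 1
Tuesday 23:00 end Gardens Break → 0
Peak is 3, at Tuesday 19:00 (Castle Photo, Cathedral Lunch, Gardens Break).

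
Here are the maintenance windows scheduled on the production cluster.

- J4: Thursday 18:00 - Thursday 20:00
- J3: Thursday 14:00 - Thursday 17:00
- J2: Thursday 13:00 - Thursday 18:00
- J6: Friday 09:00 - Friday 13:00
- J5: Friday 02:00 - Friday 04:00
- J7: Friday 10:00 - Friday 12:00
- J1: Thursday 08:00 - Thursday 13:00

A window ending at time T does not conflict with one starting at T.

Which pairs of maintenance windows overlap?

Sorted by start: J1, J2, J3, J4, J5, J6, J7.
J2 starts exactly when J1 ends (back-to-back, no overlap); J1 is clear from here.
J3 starts before J2 ends → J2 and J3 overlap.
J4 starts exactly when J2 ends (back-to-back, no overlap); J2 is clear from here.
J4 starts after J3 ends; J3 is clear from here.
J5 starts after J4 ends; J4 is clear from here.
J6 starts after J5 ends; J5 is clear from here.
J7 starts before J6 ends → J6 and J7 overlap.

J2 & J3, J6 & J7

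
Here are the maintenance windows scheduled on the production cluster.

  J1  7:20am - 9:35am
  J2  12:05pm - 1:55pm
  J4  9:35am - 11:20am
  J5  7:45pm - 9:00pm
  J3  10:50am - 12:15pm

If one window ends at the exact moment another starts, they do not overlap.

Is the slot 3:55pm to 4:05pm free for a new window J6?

Yes — the slot is free

J1: ends 9:35am at or before J6 starts 3:55pm → clear.
J4: ends 11:20am at or before J6 starts 3:55pm → clear.
J3: ends 12:15pm at or before J6 starts 3:55pm → clear.
J2: ends 1:55pm at or before J6 starts 3:55pm → clear.
J5: starts 7:45pm at or after J6 ends 4:05pm → clear.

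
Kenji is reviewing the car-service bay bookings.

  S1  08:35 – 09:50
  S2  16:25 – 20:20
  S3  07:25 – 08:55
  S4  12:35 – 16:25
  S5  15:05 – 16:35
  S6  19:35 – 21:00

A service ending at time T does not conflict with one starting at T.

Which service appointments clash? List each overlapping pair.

S1 & S3, S2 & S5, S2 & S6, S4 & S5

Sorted by start: S3, S1, S4, S5, S2, S6.
S1 starts before S3 ends → S3 and S1 overlap.
S4 starts after S3 ends — done with S3.
S4 starts after S1 ends — done with S1.
S5 starts before S4 ends → S4 and S5 overlap.
S2 starts exactly when S4 ends (back-to-back, no overlap) — done with S4.
S2 starts before S5 ends → S5 and S2 overlap.
S6 starts after S5 ends.
S6 starts before S2 ends → S2 and S6 overlap.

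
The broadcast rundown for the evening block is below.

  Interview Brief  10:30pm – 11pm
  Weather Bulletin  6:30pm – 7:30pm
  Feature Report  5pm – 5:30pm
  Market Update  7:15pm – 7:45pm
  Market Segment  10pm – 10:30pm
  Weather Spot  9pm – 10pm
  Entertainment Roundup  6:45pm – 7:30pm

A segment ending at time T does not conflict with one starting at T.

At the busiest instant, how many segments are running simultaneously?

Sort all start/end points and keep a running count:
5pm start Feature Report → 1
5:30pm end Feature Report → 0
6:30pm start Weather Bulletin → 1
6:45pm start Entertainment Roundup → 2
7:15pm start Market Update → 3
7:30pm end Entertainment Roundup → 2
7:30pm end Weather Bulletin → 1
7:45pm end Market Update → 0
9pm start Weather Spot → 1
10pm end Weather Spot → 0
10pm start Market Segment → 1
10:30pm end Market Segment → 0
10:30pm start Interview Brief → 1
11pm end Interview Brief → 0
Peak is 3, at 7:15pm (Entertainment Roundup, Market Update, Weather Bulletin).

3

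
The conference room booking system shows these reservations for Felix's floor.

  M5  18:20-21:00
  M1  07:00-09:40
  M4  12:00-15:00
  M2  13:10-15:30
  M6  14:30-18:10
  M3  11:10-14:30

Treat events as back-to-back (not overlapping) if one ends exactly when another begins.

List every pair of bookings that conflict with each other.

Check each pair: they overlap iff neither finishes before the other starts.
Sorted by start: M1, M3, M4, M2, M6, M5.
M3 starts after M1 ends; M1 is clear from here.
M4 starts before M3 ends → M3 and M4 overlap.
M2 starts before M3 ends → M3 and M2 overlap.
M6 starts exactly when M3 ends (back-to-back, no overlap); M3 is clear from here.
M2 starts before M4 ends → M4 and M2 overlap.
M6 starts before M4 ends → M4 and M6 overlap.
M5 starts after M4 ends.
M6 starts before M2 ends → M2 and M6 overlap.
M5 starts after M2 ends.
M5 starts after M6 ends.

M2 & M3, M2 & M4, M2 & M6, M3 & M4, M4 & M6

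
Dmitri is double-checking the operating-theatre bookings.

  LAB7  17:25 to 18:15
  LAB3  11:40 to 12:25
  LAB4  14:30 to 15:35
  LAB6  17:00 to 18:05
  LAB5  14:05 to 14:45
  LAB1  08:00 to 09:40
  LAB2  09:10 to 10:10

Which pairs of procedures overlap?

LAB1 & LAB2, LAB4 & LAB5, LAB6 & LAB7

Sorted by start: LAB1, LAB2, LAB3, LAB5, LAB4, LAB6, LAB7.
LAB2 starts before LAB1 ends → LAB1 and LAB2 overlap.
LAB3 starts after LAB1 ends; LAB1 is clear from here.
LAB3 starts after LAB2 ends; LAB2 is clear from here.
LAB5 starts after LAB3 ends; LAB3 is clear from here.
LAB4 starts before LAB5 ends → LAB5 and LAB4 overlap.
LAB6 starts after LAB5 ends; LAB5 is clear from here.
LAB6 starts after LAB4 ends; LAB4 is clear from here.
LAB7 starts before LAB6 ends → LAB6 and LAB7 overlap.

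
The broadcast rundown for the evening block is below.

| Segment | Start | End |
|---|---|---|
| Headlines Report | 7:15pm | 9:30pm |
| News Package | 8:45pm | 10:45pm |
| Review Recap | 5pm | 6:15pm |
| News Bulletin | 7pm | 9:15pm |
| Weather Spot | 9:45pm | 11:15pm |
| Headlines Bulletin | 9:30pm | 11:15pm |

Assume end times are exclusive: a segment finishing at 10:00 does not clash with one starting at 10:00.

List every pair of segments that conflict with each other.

Sorted by start: Review Recap, News Bulletin, Headlines Report, News Package, Headlines Bulletin, Weather Spot.
News Bulletin starts after Review Recap ends; Review Recap is clear from here.
Headlines Report starts before News Bulletin ends → News Bulletin and Headlines Report overlap.
News Package starts before News Bulletin ends → News Bulletin and News Package overlap.
Headlines Bulletin starts after News Bulletin ends; News Bulletin is clear from here.
News Package starts before Headlines Report ends → Headlines Report and News Package overlap.
Headlines Bulletin starts exactly when Headlines Report ends (back-to-back, no overlap); Headlines Report is clear from here.
Headlines Bulletin starts before News Package ends → News Package and Headlines Bulletin overlap.
Weather Spot starts before News Package ends → News Package and Weather Spot overlap.
Weather Spot starts before Headlines Bulletin ends → Headlines Bulletin and Weather Spot overlap.

Headlines Bulletin & News Package, Headlines Bulletin & Weather Spot, Headlines Report & News Bulletin, Headlines Report & News Package, News Bulletin & News Package, News Package & Weather Spot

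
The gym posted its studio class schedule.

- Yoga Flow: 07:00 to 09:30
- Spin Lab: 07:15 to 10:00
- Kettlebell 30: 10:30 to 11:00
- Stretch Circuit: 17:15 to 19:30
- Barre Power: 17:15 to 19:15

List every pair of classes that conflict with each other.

Barre Power & Stretch Circuit, Spin Lab & Yoga Flow

Sorted by start: Yoga Flow, Spin Lab, Kettlebell 30, Stretch Circuit, Barre Power.
Spin Lab starts before Yoga Flow ends → Yoga Flow and Spin Lab overlap.
Kettlebell 30 starts after Yoga Flow ends; Yoga Flow is clear from here.
Kettlebell 30 starts after Spin Lab ends; Spin Lab is clear from here.
Stretch Circuit starts after Kettlebell 30 ends; Kettlebell 30 is clear from here.
Barre Power starts before Stretch Circuit ends → Stretch Circuit and Barre Power overlap.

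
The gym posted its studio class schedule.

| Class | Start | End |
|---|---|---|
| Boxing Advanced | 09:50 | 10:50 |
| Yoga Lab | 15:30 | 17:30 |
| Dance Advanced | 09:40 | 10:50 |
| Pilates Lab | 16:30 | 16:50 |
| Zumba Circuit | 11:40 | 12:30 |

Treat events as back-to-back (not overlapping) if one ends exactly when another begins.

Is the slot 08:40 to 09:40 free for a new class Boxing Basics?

Dance Advanced: starts 09:40 at or after Boxing Basics ends 09:40 → clear.
Boxing Advanced: starts 09:50 at or after Boxing Basics ends 09:40 → clear.
Zumba Circuit: starts 11:40 at or after Boxing Basics ends 09:40 → clear.
Yoga Lab: starts 15:30 at or after Boxing Basics ends 09:40 → clear.
Pilates Lab: starts 16:30 at or after Boxing Basics ends 09:40 → clear.

Yes — the slot is free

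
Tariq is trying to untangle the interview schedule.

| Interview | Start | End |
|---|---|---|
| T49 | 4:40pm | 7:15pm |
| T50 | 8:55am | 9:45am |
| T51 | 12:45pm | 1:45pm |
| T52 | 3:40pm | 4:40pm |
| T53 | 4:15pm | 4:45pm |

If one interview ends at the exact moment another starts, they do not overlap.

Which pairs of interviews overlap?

Two intervals overlap when each starts before the other ends.
Sorted by start: T50, T51, T52, T53, T49.
T51 starts after T50 ends — done with T50.
T52 starts after T51 ends — done with T51.
T53 starts before T52 ends → T52 and T53 overlap.
T49 starts exactly when T52 ends (back-to-back, no overlap).
T49 starts before T53 ends → T53 and T49 overlap.

T49 & T53, T52 & T53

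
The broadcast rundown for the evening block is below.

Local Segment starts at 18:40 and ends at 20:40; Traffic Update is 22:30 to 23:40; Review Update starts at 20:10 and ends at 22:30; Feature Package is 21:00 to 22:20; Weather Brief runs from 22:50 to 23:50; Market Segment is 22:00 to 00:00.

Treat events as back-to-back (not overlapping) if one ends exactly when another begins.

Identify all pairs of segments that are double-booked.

Check each pair: they overlap iff neither finishes before the other starts.
Sorted by start: Local Segment, Review Update, Feature Package, Market Segment, Traffic Update, Weather Brief.
Review Update starts before Local Segment ends → Local Segment and Review Update overlap.
Feature Package starts after Local Segment ends, so nothing later overlaps Local Segment either.
Feature Package starts before Review Update ends → Review Update and Feature Package overlap.
Market Segment starts before Review Update ends → Review Update and Market Segment overlap.
Traffic Update starts exactly when Review Update ends (back-to-back, no overlap), so nothing later overlaps Review Update either.
Market Segment starts before Feature Package ends → Feature Package and Market Segment overlap.
Traffic Update starts after Feature Package ends, so nothing later overlaps Feature Package either.
Traffic Update starts before Market Segment ends → Market Segment and Traffic Update overlap.
Weather Brief starts before Market Segment ends → Market Segment and Weather Brief overlap.
Weather Brief starts before Traffic Update ends → Traffic Update and Weather Brief overlap.

Feature Package & Market Segment, Feature Package & Review Update, Local Segment & Review Update, Market Segment & Review Update, Market Segment & Traffic Update, Market Segment & Weather Brief, Traffic Update & Weather Brief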